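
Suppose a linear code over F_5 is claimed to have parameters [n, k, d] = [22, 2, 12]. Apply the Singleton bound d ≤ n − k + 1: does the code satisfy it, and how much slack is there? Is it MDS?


Singleton RHS = n − k + 1 = 21, slack = 9, bound satisfied, not MDS.

Singleton bound: d ≤ n − k + 1.
Here n = 22, k = 2, so n − k + 1 = 21.
Given d = 12, check d ≤ 21: YES.
Slack = (n − k + 1) − d = 9.
The code is NOT MDS (slack = 9 > 0).
Description: the claimed parameters are [22, 2, 12]_5; such a code would be non-MDS.


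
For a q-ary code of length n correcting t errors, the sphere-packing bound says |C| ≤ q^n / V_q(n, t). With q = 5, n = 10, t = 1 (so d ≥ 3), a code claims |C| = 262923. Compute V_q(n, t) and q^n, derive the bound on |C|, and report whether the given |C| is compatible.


V_q(n, t) = 41, q^n = 9765625, Hamming bound = 238185, |C| = 262923 > bound (violated).

Step 1: Compute V_q(n, t) = Σ_{j=0}^1 C(n, j) (q−1)^j.
  j = 0: C(10,0)·(4)^0 = 1·1 = 1.
  j = 1: C(10,1)·(4)^1 = 10·4 = 40.
  V_q(n, t) = 1 + 40 = 41.
Step 2: q^n = 5^10 = 9765625.
Step 3: Hamming bound ⌊q^n / V_q(n,t)⌋ = ⌊9765625/41⌋ = 238185.
Step 4: Compare |C| = 262923 to 238185: violated.
The claimed |C| lies above the Hamming bound, so no 5-ary code of length 10 with d ≥ 3 can have 262923 codewords.


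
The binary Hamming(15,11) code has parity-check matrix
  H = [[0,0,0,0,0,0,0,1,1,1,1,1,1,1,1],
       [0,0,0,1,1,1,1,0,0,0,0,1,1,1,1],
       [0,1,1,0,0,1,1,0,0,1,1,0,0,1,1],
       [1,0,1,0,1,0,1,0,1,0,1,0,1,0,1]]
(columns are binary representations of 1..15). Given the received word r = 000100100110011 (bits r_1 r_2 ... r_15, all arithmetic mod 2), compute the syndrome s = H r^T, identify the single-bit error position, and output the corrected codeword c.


s = (0, 0, 1, 1)^T, error position = 3, corrected codeword c = 001100100110011

Compute s = H r^T mod 2 one row at a time:
  s_1 = 0 + 0 + 1 + 1 + 0 + 0 + 1 + 1 = 4 ≡ 0 (mod 2).
  s_2 = 1 + 0 + 0 + 1 + 0 + 0 + 1 + 1 = 4 ≡ 0 (mod 2).
  s_3 = 0 + 0 + 0 + 1 + 1 + 1 + 1 + 1 = 5 ≡ 1 (mod 2).
  s_4 = 0 + 0 + 0 + 1 + 0 + 1 + 0 + 1 = 3 ≡ 1 (mod 2).
s = (0, 0, 1, 1)^T — this equals column 3 of H (binary 0011), so error is at position 3.
Correct: flip bit 3 of r = 000100100110011 to get c = 001100100110011.


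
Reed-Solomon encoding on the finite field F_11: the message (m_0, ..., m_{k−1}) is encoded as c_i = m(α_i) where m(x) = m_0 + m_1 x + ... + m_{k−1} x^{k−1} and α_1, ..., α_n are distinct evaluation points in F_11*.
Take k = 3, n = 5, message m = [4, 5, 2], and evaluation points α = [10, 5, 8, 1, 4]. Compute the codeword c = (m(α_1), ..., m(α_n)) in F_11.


c = [1, 2, 7, 0, 1]

Message polynomial: m(x) = 4 + 5·x + 2·x^2 (mod 11).
For each evaluation point α_i, compute m(α_i) mod 11:
  α_1 = 10: Horner steps 2 → 3 → 1, so m(10) = 1.
  α_2 = 5: Horner steps 2 → 4 → 2, so m(5) = 2.
  α_3 = 8: Horner steps 2 → 10 → 7, so m(8) = 7.
  α_4 = 1: Horner steps 2 → 7 → 0, so m(1) = 0.
  α_5 = 4: Horner steps 2 → 2 → 1, so m(4) = 1.
Codeword c = [1, 2, 7, 0, 1] ∈ F_11^5.


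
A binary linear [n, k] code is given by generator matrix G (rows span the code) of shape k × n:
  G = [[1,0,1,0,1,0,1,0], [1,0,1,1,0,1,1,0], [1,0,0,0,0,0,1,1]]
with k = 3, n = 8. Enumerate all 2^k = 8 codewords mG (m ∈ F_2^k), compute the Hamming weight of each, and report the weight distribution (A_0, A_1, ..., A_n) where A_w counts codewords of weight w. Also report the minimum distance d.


Weight distribution: A_0 = 1, A_3 = 3, A_4 = 2, A_5 = 1, A_6 = 1. Minimum distance d = 3.

Enumerate all 2^3 = 8 messages m ∈ F_2^3.
For each, compute codeword c = mG in F_2^8, then tally its weight.
  m = 000 → c = 00000000, weight = 0.
  m = 100 → c = 10101010, weight = 4.
  m = 010 → c = 10110110, weight = 5.
  m = 110 → c = 00011100, weight = 3.
  m = 001 → c = 10000011, weight = 3.
  m = 101 → c = 00101001, weight = 3.
  m = 011 → c = 00110101, weight = 4.
  m = 111 → c = 10011111, weight = 6.
Tally weights:
  weight 0: 1 codewords.
  weight 3: 3 codewords.
  weight 4: 2 codewords.
  weight 5: 1 codewords.
  weight 6: 1 codewords.
Minimum distance d = smallest w > 0 with A_w > 0 = 3.
Sanity: Σ A_w = 8 = 2^3 = 8 ✓.


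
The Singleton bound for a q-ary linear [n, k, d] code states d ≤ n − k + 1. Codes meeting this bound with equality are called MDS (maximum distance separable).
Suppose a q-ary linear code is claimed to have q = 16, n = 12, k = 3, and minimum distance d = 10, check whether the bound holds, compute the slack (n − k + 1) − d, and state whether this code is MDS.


Singleton RHS = n − k + 1 = 10, slack = 0, bound satisfied, MDS.

Singleton bound: d ≤ n − k + 1.
Here n = 12, k = 3, so n − k + 1 = 10.
Given d = 10, check d ≤ 10: YES.
Slack = (n − k + 1) − d = 0.
The code is MDS (slack = 0).
Description: the claimed parameters are [12, 3, 10]_16; such a code would be MDS (meets Singleton bound).


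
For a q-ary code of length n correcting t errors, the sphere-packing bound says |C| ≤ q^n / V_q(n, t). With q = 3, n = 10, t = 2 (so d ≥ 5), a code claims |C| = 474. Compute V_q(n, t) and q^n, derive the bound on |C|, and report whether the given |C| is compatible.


V_q(n, t) = 201, q^n = 59049, Hamming bound = 293, |C| = 474 > bound (violated).

Step 1: Compute V_q(n, t) = Σ_{j=0}^2 C(n, j) (q−1)^j.
  j = 0: C(10,0)·(2)^0 = 1·1 = 1.
  j = 1: C(10,1)·(2)^1 = 10·2 = 20.
  j = 2: C(10,2)·(2)^2 = 45·4 = 180.
  V_q(n, t) = 1 + 20 + 180 = 201.
Step 2: q^n = 3^10 = 59049.
Step 3: Hamming bound ⌊q^n / V_q(n,t)⌋ = ⌊59049/201⌋ = 293.
Step 4: Compare |C| = 474 to 293: violated.
The claimed |C| lies above the Hamming bound, so no 3-ary code of length 10 with d ≥ 5 can have 474 codewords.


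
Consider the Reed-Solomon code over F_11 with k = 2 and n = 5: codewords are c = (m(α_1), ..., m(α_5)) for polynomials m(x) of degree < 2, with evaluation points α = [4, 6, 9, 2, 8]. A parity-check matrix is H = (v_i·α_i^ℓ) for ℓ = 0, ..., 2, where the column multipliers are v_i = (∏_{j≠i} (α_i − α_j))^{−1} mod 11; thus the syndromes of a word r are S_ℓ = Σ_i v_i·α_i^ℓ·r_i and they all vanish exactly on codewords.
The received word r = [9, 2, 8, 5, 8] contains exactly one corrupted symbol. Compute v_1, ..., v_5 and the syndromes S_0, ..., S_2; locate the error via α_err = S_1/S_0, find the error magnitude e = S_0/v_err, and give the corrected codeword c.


S = (5, 7, 1), error at position 5, error magnitude e = 2, c = [9, 2, 8, 5, 6].

Step 1: column multipliers v_i = (∏_{j≠i}(α_i − α_j))^{−1} mod 11.
  i = 1 (α = 4): (4−6)(4−9)(4−2)(4−8) = (−2)·(−5)·2·(−4) = −80 ≡ 8, so v_1 = 8^{−1} = 7 (mod 11).
  i = 2 (α = 6): (6−4)(6−9)(6−2)(6−8) = 2·(−3)·4·(−2) = 48 ≡ 4, so v_2 = 4^{−1} = 3 (mod 11).
  i = 3 (α = 9): (9−4)(9−6)(9−2)(9−8) = 5·3·7·1 = 105 ≡ 6, so v_3 = 6^{−1} = 2 (mod 11).
  i = 4 (α = 2): (2−4)(2−6)(2−9)(2−8) = (−2)·(−4)·(−7)·(−6) = 336 ≡ 6, so v_4 = 6^{−1} = 2 (mod 11).
  i = 5 (α = 8): (8−4)(8−6)(8−9)(8−2) = 4·2·(−1)·6 = −48 ≡ 7, so v_5 = 7^{−1} = 8 (mod 11).
  v = [7, 3, 2, 2, 8].
Step 2: syndromes of r = [9, 2, 8, 5, 8] (all sums mod 11).
  S_0 = Σ v_i r_i = 7·9 + 3·2 + 2·8 + 2·5 + 8·8 = 159 ≡ 5.
  S_1 = Σ v_i α_i r_i = 7·4·9 + 3·6·2 + 2·9·8 + 2·2·5 + 8·8·8 = 964 ≡ 7.
  α_i^2 mod 11 = [5, 3, 4, 4, 9].
  S_2 = Σ v_i α_i^2 r_i = 7·5·9 + 3·3·2 + 2·4·8 + 2·4·5 + 8·9·8 = 1013 ≡ 1.
  S = (5, 7, 1) ≠ 0, so r is not a codeword (an error is present).
Step 3: locate the error. For a single error e at position i, S_ℓ = v_i·e·α_i^ℓ, so α_err = S_1/S_0.
  S_0^{−1} = 5^{−1} = 9 (mod 11), so α_err = 7·9 = 63 ≡ 8 = α_5. Error position i = 5.
  Consistency check: S_2/S_1 = 1·8 = 8 ≡ 8 = α_err ✓ (single-error assumption holds).
Step 4: error magnitude e = S_0/v_5 = S_0·∏_{j≠5}(α_5 − α_j) = 5·7 = 35 ≡ 2 (mod 11).
Step 5: correct position 5: c_5 = r_5 − e = 8 − 2 ≡ 6 (mod 11). Hence c = [9, 2, 8, 5, 6].
  Check: interpolating c through the α_i gives m(x) = 1 + 2·x (degree < 2) with m(α_i) = c_i for every i, so c is indeed a codeword.


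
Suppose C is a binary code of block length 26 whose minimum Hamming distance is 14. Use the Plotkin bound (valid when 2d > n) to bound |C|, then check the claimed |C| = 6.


Plotkin bound M ≤ 14; given |C| = 6 ≤ bound (satisfied).

Check applicability: 2d = 28, n = 26.
2d − n = 2 > 0, so Plotkin applies.
Compute d/(2d−n) = 14/2 ≈ 7.0000.
⌊d/(2d−n)⌋ = 7.
Plotkin bound: M ≤ 2·7 = 14.
Given |C| = 6, check: satisfied.
This |C| is below the Plotkin bound.


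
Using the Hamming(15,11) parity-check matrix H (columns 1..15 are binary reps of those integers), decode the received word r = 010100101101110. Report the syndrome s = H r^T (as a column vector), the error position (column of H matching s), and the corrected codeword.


s = (1, 1, 0, 1)^T, error position = 13, corrected codeword c = 010100101101010

Compute s = H r^T mod 2 one row at a time:
  s_1 = 0 + 1 + 1 + 0 + 1 + 1 + 1 + 0 = 5 ≡ 1 (mod 2).
  s_2 = 1 + 0 + 0 + 1 + 1 + 1 + 1 + 0 = 5 ≡ 1 (mod 2).
  s_3 = 1 + 0 + 0 + 1 + 1 + 0 + 1 + 0 = 4 ≡ 0 (mod 2).
  s_4 = 0 + 0 + 0 + 1 + 1 + 0 + 1 + 0 = 3 ≡ 1 (mod 2).
s = (1, 1, 0, 1)^T — this equals column 13 of H (binary 1101), so error is at position 13.
Correct: flip bit 13 of r = 010100101101110 to get c = 010100101101010.


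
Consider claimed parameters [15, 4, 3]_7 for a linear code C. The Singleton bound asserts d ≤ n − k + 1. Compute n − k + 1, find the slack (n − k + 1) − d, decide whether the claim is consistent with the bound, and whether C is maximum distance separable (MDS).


Singleton RHS = n − k + 1 = 12, slack = 9, bound satisfied, not MDS.

Singleton bound: d ≤ n − k + 1.
Here n = 15, k = 4, so n − k + 1 = 12.
Given d = 3, check d ≤ 12: YES.
Slack = (n − k + 1) − d = 9.
The code is NOT MDS (slack = 9 > 0).
Description: the claimed parameters are [15, 4, 3]_7; such a code would be non-MDS.


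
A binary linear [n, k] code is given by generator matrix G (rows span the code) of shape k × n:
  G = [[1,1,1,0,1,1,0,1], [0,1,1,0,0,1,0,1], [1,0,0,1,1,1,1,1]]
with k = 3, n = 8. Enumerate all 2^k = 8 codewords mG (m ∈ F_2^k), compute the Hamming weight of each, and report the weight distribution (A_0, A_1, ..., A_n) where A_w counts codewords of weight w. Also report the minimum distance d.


Weight distribution: A_0 = 1, A_2 = 1, A_4 = 3, A_6 = 3. Minimum distance d = 2.

Enumerate all 2^3 = 8 messages m ∈ F_2^3.
For each, compute codeword c = mG in F_2^8, then tally its weight.
  m = 000 → c = 00000000, weight = 0.
  m = 100 → c = 11101101, weight = 6.
  m = 010 → c = 01100101, weight = 4.
  m = 110 → c = 10001000, weight = 2.
  m = 001 → c = 10011111, weight = 6.
  m = 101 → c = 01110010, weight = 4.
  m = 011 → c = 11111010, weight = 6.
  m = 111 → c = 00010111, weight = 4.
Tally weights:
  weight 0: 1 codewords.
  weight 2: 1 codewords.
  weight 4: 3 codewords.
  weight 6: 3 codewords.
Minimum distance d = smallest w > 0 with A_w > 0 = 2.
Sanity: Σ A_w = 8 = 2^3 = 8 ✓.


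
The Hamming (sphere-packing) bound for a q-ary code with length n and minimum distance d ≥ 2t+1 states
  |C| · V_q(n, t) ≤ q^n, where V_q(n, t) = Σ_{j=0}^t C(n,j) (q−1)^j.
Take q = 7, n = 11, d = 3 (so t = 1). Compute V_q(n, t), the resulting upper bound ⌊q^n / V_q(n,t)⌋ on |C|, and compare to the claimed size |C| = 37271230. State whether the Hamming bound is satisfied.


V_q(n, t) = 67, q^n = 1977326743, Hamming bound = 29512339, |C| = 37271230 > bound (violated).

Step 1: Compute V_q(n, t) = Σ_{j=0}^1 C(n, j) (q−1)^j.
  j = 0: C(11,0)·(6)^0 = 1·1 = 1.
  j = 1: C(11,1)·(6)^1 = 11·6 = 66.
  V_q(n, t) = 1 + 66 = 67.
Step 2: q^n = 7^11 = 1977326743.
Step 3: Hamming bound ⌊q^n / V_q(n,t)⌋ = ⌊1977326743/67⌋ = 29512339.
Step 4: Compare |C| = 37271230 to 29512339: violated.
The claimed |C| lies above the Hamming bound, so no 7-ary code of length 11 with d ≥ 3 can have 37271230 codewords.


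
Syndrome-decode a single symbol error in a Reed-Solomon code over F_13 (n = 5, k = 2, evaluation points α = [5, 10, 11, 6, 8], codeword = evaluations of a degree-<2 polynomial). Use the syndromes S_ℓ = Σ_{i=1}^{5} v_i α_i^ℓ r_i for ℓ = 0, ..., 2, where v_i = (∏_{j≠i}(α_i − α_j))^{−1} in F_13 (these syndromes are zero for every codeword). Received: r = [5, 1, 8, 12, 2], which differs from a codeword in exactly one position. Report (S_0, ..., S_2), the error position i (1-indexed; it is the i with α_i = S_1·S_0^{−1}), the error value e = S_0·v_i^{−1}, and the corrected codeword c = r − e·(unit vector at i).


S = (8, 12, 5), error at position 5, error magnitude e = 2, c = [5, 1, 8, 12, 0].

Step 1: column multipliers v_i = (∏_{j≠i}(α_i − α_j))^{−1} mod 13.
  i = 1 (α = 5): (5−10)(5−11)(5−6)(5−8) = (−5)·(−6)·(−1)·(−3) = 90 ≡ 12, so v_1 = 12^{−1} = 12 (mod 13).
  i = 2 (α = 10): (10−5)(10−11)(10−6)(10−8) = 5·(−1)·4·2 = −40 ≡ 12, so v_2 = 12^{−1} = 12 (mod 13).
  i = 3 (α = 11): (11−5)(11−10)(11−6)(11−8) = 6·1·5·3 = 90 ≡ 12, so v_3 = 12^{−1} = 12 (mod 13).
  i = 4 (α = 6): (6−5)(6−10)(6−11)(6−8) = 1·(−4)·(−5)·(−2) = −40 ≡ 12, so v_4 = 12^{−1} = 12 (mod 13).
  i = 5 (α = 8): (8−5)(8−10)(8−11)(8−6) = 3·(−2)·(−3)·2 = 36 ≡ 10, so v_5 = 10^{−1} = 4 (mod 13).
  v = [12, 12, 12, 12, 4].
Step 2: syndromes of r = [5, 1, 8, 12, 2] (all sums mod 13).
  S_0 = Σ v_i r_i = 12·5 + 12·1 + 12·8 + 12·12 + 4·2 = 320 ≡ 8.
  S_1 = Σ v_i α_i r_i = 12·5·5 + 12·10·1 + 12·11·8 + 12·6·12 + 4·8·2 = 2404 ≡ 12.
  α_i^2 mod 13 = [12, 9, 4, 10, 12].
  S_2 = Σ v_i α_i^2 r_i = 12·12·5 + 12·9·1 + 12·4·8 + 12·10·12 + 4·12·2 = 2748 ≡ 5.
  S = (8, 12, 5) ≠ 0, so r is not a codeword (an error is present).
Step 3: locate the error. For a single error e at position i, S_ℓ = v_i·e·α_i^ℓ, so α_err = S_1/S_0.
  S_0^{−1} = 8^{−1} = 5 (mod 13), so α_err = 12·5 = 60 ≡ 8 = α_5. Error position i = 5.
  Consistency check: S_2/S_1 = 5·12 = 60 ≡ 8 = α_err ✓ (single-error assumption holds).
Step 4: error magnitude e = S_0/v_5 = S_0·∏_{j≠5}(α_5 − α_j) = 8·10 = 80 ≡ 2 (mod 13).
Step 5: correct position 5: c_5 = r_5 − e = 2 − 2 ≡ 0 (mod 13). Hence c = [5, 1, 8, 12, 0].
  Check: interpolating c through the α_i gives m(x) = 9 + 7·x (degree < 2) with m(α_i) = c_i for every i, so c is indeed a codeword.


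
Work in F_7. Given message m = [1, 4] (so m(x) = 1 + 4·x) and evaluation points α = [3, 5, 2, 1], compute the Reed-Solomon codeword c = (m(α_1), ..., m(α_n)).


c = [6, 0, 2, 5]

Message polynomial: m(x) = 1 + 4·x (mod 7).
For each evaluation point α_i, compute m(α_i) mod 7:
  α_1 = 3: Horner steps 4 → 6, so m(3) = 6.
  α_2 = 5: Horner steps 4 → 0, so m(5) = 0.
  α_3 = 2: Horner steps 4 → 2, so m(2) = 2.
  α_4 = 1: Horner steps 4 → 5, so m(1) = 5.
Codeword c = [6, 0, 2, 5] ∈ F_7^4.


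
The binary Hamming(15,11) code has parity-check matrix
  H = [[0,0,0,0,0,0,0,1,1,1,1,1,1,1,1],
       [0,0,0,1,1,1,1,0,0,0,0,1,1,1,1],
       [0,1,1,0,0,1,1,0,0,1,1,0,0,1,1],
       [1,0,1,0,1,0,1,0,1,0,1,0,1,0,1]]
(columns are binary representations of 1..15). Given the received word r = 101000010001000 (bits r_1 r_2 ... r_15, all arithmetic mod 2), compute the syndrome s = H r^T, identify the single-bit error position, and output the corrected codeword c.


s = (0, 1, 1, 0)^T, error position = 6, corrected codeword c = 101001010001000

Compute s = H r^T mod 2 one row at a time:
  s_1 = 1 + 0 + 0 + 0 + 1 + 0 + 0 + 0 = 2 ≡ 0 (mod 2).
  s_2 = 0 + 0 + 0 + 0 + 1 + 0 + 0 + 0 = 1 ≡ 1 (mod 2).
  s_3 = 0 + 1 + 0 + 0 + 0 + 0 + 0 + 0 = 1 ≡ 1 (mod 2).
  s_4 = 1 + 1 + 0 + 0 + 0 + 0 + 0 + 0 = 2 ≡ 0 (mod 2).
s = (0, 1, 1, 0)^T — this equals column 6 of H (binary 0110), so error is at position 6.
Correct: flip bit 6 of r = 101000010001000 to get c = 101001010001000.


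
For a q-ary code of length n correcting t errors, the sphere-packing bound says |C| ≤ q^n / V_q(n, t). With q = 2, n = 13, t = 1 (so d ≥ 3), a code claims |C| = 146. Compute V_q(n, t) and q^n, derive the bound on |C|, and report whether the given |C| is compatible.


V_q(n, t) = 14, q^n = 8192, Hamming bound = 585, |C| = 146 ≤ bound (satisfied).

Step 1: Compute V_q(n, t) = Σ_{j=0}^1 C(n, j) (q−1)^j.
  j = 0: C(13,0)·(1)^0 = 1·1 = 1.
  j = 1: C(13,1)·(1)^1 = 13·1 = 13.
  V_q(n, t) = 1 + 13 = 14.
Step 2: q^n = 2^13 = 8192.
Step 3: Hamming bound ⌊q^n / V_q(n,t)⌋ = ⌊8192/14⌋ = 585.
Step 4: Compare |C| = 146 to 585: satisfied.
The claimed |C| lies below the Hamming bound.


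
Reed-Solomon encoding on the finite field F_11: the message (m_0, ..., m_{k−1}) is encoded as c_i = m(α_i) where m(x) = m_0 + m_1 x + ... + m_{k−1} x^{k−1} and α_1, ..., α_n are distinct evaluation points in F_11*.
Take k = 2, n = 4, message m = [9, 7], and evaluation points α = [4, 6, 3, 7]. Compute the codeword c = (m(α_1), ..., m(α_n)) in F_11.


c = [4, 7, 8, 3]

Message polynomial: m(x) = 9 + 7·x (mod 11).
For each evaluation point α_i, compute m(α_i) mod 11:
  α_1 = 4: Horner steps 7 → 4, so m(4) = 4.
  α_2 = 6: Horner steps 7 → 7, so m(6) = 7.
  α_3 = 3: Horner steps 7 → 8, so m(3) = 8.
  α_4 = 7: Horner steps 7 → 3, so m(7) = 3.
Codeword c = [4, 7, 8, 3] ∈ F_11^4.


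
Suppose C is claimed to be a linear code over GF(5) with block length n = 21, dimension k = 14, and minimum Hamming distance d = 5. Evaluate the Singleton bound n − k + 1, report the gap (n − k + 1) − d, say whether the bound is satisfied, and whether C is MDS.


Singleton RHS = n − k + 1 = 8, slack = 3, bound satisfied, not MDS.

Singleton bound: d ≤ n − k + 1.
Here n = 21, k = 14, so n − k + 1 = 8.
Given d = 5, check d ≤ 8: YES.
Slack = (n − k + 1) − d = 3.
The code is NOT MDS (slack = 3 > 0).
Description: the claimed parameters are [21, 14, 5]_5; such a code would be non-MDS.


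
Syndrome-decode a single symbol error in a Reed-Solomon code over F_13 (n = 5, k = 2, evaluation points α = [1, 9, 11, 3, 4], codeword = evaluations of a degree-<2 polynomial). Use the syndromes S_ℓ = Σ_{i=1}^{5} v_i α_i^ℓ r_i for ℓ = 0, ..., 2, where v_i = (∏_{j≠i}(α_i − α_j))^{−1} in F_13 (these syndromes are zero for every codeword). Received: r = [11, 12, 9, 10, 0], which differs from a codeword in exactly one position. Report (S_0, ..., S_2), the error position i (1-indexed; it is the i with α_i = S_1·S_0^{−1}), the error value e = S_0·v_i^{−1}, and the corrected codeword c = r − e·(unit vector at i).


S = (10, 4, 12), error at position 4, error magnitude e = 2, c = [11, 12, 9, 8, 0].

Step 1: column multipliers v_i = (∏_{j≠i}(α_i − α_j))^{−1} mod 13.
  i = 1 (α = 1): (1−9)(1−11)(1−3)(1−4) = (−8)·(−10)·(−2)·(−3) = 480 ≡ 12, so v_1 = 12^{−1} = 12 (mod 13).
  i = 2 (α = 9): (9−1)(9−11)(9−3)(9−4) = 8·(−2)·6·5 = −480 ≡ 1, so v_2 = 1^{−1} = 1 (mod 13).
  i = 3 (α = 11): (11−1)(11−9)(11−3)(11−4) = 10·2·8·7 = 1120 ≡ 2, so v_3 = 2^{−1} = 7 (mod 13).
  i = 4 (α = 3): (3−1)(3−9)(3−11)(3−4) = 2·(−6)·(−8)·(−1) = −96 ≡ 8, so v_4 = 8^{−1} = 5 (mod 13).
  i = 5 (α = 4): (4−1)(4−9)(4−11)(4−3) = 3·(−5)·(−7)·1 = 105 ≡ 1, so v_5 = 1^{−1} = 1 (mod 13).
  v = [12, 1, 7, 5, 1].
Step 2: syndromes of r = [11, 12, 9, 10, 0] (all sums mod 13).
  S_0 = Σ v_i r_i = 12·11 + 1·12 + 7·9 + 5·10 + 1·0 = 257 ≡ 10.
  S_1 = Σ v_i α_i r_i = 12·1·11 + 1·9·12 + 7·11·9 + 5·3·10 + 1·4·0 = 1083 ≡ 4.
  α_i^2 mod 13 = [1, 3, 4, 9, 3].
  S_2 = Σ v_i α_i^2 r_i = 12·1·11 + 1·3·12 + 7·4·9 + 5·9·10 + 1·3·0 = 870 ≡ 12.
  S = (10, 4, 12) ≠ 0, so r is not a codeword (an error is present).
Step 3: locate the error. For a single error e at position i, S_ℓ = v_i·e·α_i^ℓ, so α_err = S_1/S_0.
  S_0^{−1} = 10^{−1} = 4 (mod 13), so α_err = 4·4 = 16 ≡ 3 = α_4. Error position i = 4.
  Consistency check: S_2/S_1 = 12·10 = 120 ≡ 3 = α_err ✓ (single-error assumption holds).
Step 4: error magnitude e = S_0/v_4 = S_0·∏_{j≠4}(α_4 − α_j) = 10·8 = 80 ≡ 2 (mod 13).
Step 5: correct position 4: c_4 = r_4 − e = 10 − 2 ≡ 8 (mod 13). Hence c = [11, 12, 9, 8, 0].
  Check: interpolating c through the α_i gives m(x) = 6 + 5·x (degree < 2) with m(α_i) = c_i for every i, so c is indeed a codeword.


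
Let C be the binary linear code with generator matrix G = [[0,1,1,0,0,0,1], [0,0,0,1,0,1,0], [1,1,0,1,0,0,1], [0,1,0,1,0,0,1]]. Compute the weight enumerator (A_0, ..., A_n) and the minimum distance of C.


Weight distribution: A_0 = 1, A_1 = 1, A_2 = 3, A_3 = 6, A_4 = 3, A_5 = 1, A_6 = 1. Minimum distance d = 1.

Enumerate all 2^4 = 16 messages m ∈ F_2^4.
For each, compute codeword c = mG in F_2^7, then tally its weight.
  m = 0000 → c = 0000000, weight = 0.
  m = 1000 → c = 0110001, weight = 3.
  m = 0100 → c = 0001010, weight = 2.
  m = 1100 → c = 0111011, weight = 5.
  m = 0010 → c = 1101001, weight = 4.
  m = 1010 → c = 1011000, weight = 3.
  m = 0110 → c = 1100011, weight = 4.
  m = 1110 → c = 1010010, weight = 3.
  m = 0001 → c = 0101001, weight = 3.
  m = 1001 → c = 0011000, weight = 2.
  m = 0101 → c = 0100011, weight = 3.
  m = 1101 → c = 0010010, weight = 2.
  m = 0011 → c = 1000000, weight = 1.
  m = 1011 → c = 1110001, weight = 4.
  m = 0111 → c = 1001010, weight = 3.
  m = 1111 → c = 1111011, weight = 6.
Tally weights:
  weight 0: 1 codewords.
  weight 1: 1 codewords.
  weight 2: 3 codewords.
  weight 3: 6 codewords.
  weight 4: 3 codewords.
  weight 5: 1 codewords.
  weight 6: 1 codewords.
Minimum distance d = smallest w > 0 with A_w > 0 = 1.
Sanity: Σ A_w = 16 = 2^4 = 16 ✓.


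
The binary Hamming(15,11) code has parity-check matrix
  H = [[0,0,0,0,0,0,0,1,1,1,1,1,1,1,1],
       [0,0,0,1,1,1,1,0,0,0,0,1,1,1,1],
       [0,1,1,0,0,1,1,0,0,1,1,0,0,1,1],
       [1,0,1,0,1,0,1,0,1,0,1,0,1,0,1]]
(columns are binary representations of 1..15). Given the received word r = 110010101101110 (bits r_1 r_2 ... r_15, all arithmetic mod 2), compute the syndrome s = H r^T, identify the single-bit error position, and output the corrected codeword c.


s = (1, 1, 0, 1)^T, error position = 13, corrected codeword c = 110010101101010

Compute s = H r^T mod 2 one row at a time:
  s_1 = 0 + 1 + 1 + 0 + 1 + 1 + 1 + 0 = 5 ≡ 1 (mod 2).
  s_2 = 0 + 1 + 0 + 1 + 1 + 1 + 1 + 0 = 5 ≡ 1 (mod 2).
  s_3 = 1 + 0 + 0 + 1 + 1 + 0 + 1 + 0 = 4 ≡ 0 (mod 2).
  s_4 = 1 + 0 + 1 + 1 + 1 + 0 + 1 + 0 = 5 ≡ 1 (mod 2).
s = (1, 1, 0, 1)^T — this equals column 13 of H (binary 1101), so error is at position 13.
Correct: flip bit 13 of r = 110010101101110 to get c = 110010101101010.


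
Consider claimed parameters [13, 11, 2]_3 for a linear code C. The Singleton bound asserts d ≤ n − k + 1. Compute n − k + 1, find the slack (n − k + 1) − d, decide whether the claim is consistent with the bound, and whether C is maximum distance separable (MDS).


Singleton RHS = n − k + 1 = 3, slack = 1, bound satisfied, not MDS.

Singleton bound: d ≤ n − k + 1.
Here n = 13, k = 11, so n − k + 1 = 3.
Given d = 2, check d ≤ 3: YES.
Slack = (n − k + 1) − d = 1.
The code is NOT MDS (slack = 1 > 0).
Description: the claimed parameters are [13, 11, 2]_3; such a code would be non-MDS.


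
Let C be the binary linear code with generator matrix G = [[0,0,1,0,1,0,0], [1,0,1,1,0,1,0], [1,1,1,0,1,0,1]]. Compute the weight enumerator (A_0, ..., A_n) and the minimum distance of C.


Weight distribution: A_0 = 1, A_2 = 1, A_3 = 1, A_4 = 2, A_5 = 3. Minimum distance d = 2.

Enumerate all 2^3 = 8 messages m ∈ F_2^3.
For each, compute codeword c = mG in F_2^7, then tally its weight.
  m = 000 → c = 0000000, weight = 0.
  m = 100 → c = 0010100, weight = 2.
  m = 010 → c = 1011010, weight = 4.
  m = 110 → c = 1001110, weight = 4.
  m = 001 → c = 1110101, weight = 5.
  m = 101 → c = 1100001, weight = 3.
  m = 011 → c = 0101111, weight = 5.
  m = 111 → c = 0111011, weight = 5.
Tally weights:
  weight 0: 1 codewords.
  weight 2: 1 codewords.
  weight 3: 1 codewords.
  weight 4: 2 codewords.
  weight 5: 3 codewords.
Minimum distance d = smallest w > 0 with A_w > 0 = 2.
Sanity: Σ A_w = 8 = 2^3 = 8 ✓.


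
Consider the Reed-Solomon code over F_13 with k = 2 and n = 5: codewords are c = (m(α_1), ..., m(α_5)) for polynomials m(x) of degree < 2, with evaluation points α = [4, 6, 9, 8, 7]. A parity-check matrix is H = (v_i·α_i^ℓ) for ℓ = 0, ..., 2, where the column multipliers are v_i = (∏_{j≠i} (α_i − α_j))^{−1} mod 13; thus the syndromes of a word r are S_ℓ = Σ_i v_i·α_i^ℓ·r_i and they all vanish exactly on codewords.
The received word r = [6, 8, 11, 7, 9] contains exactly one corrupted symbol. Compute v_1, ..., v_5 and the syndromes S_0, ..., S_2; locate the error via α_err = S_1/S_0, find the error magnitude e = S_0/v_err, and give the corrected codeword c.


S = (2, 3, 11), error at position 4, error magnitude e = 10, c = [6, 8, 11, 10, 9].

Step 1: column multipliers v_i = (∏_{j≠i}(α_i − α_j))^{−1} mod 13.
  i = 1 (α = 4): (4−6)(4−9)(4−8)(4−7) = (−2)·(−5)·(−4)·(−3) = 120 ≡ 3, so v_1 = 3^{−1} = 9 (mod 13).
  i = 2 (α = 6): (6−4)(6−9)(6−8)(6−7) = 2·(−3)·(−2)·(−1) = −12 ≡ 1, so v_2 = 1^{−1} = 1 (mod 13).
  i = 3 (α = 9): (9−4)(9−6)(9−8)(9−7) = 5·3·1·2 = 30 ≡ 4, so v_3 = 4^{−1} = 10 (mod 13).
  i = 4 (α = 8): (8−4)(8−6)(8−9)(8−7) = 4·2·(−1)·1 = −8 ≡ 5, so v_4 = 5^{−1} = 8 (mod 13).
  i = 5 (α = 7): (7−4)(7−6)(7−9)(7−8) = 3·1·(−2)·(−1) = 6 ≡ 6, so v_5 = 6^{−1} = 11 (mod 13).
  v = [9, 1, 10, 8, 11].
Step 2: syndromes of r = [6, 8, 11, 7, 9] (all sums mod 13).
  S_0 = Σ v_i r_i = 9·6 + 1·8 + 10·11 + 8·7 + 11·9 = 327 ≡ 2.
  S_1 = Σ v_i α_i r_i = 9·4·6 + 1·6·8 + 10·9·11 + 8·8·7 + 11·7·9 = 2395 ≡ 3.
  α_i^2 mod 13 = [3, 10, 3, 12, 10].
  S_2 = Σ v_i α_i^2 r_i = 9·3·6 + 1·10·8 + 10·3·11 + 8·12·7 + 11·10·9 = 2234 ≡ 11.
  S = (2, 3, 11) ≠ 0, so r is not a codeword (an error is present).
Step 3: locate the error. For a single error e at position i, S_ℓ = v_i·e·α_i^ℓ, so α_err = S_1/S_0.
  S_0^{−1} = 2^{−1} = 7 (mod 13), so α_err = 3·7 = 21 ≡ 8 = α_4. Error position i = 4.
  Consistency check: S_2/S_1 = 11·9 = 99 ≡ 8 = α_err ✓ (single-error assumption holds).
Step 4: error magnitude e = S_0/v_4 = S_0·∏_{j≠4}(α_4 − α_j) = 2·5 = 10 ≡ 10 (mod 13).
Step 5: correct position 4: c_4 = r_4 − e = 7 − 10 ≡ 10 (mod 13). Hence c = [6, 8, 11, 10, 9].
  Check: interpolating c through the α_i gives m(x) = 2 + 1·x (degree < 2) with m(α_i) = c_i for every i, so c is indeed a codeword.


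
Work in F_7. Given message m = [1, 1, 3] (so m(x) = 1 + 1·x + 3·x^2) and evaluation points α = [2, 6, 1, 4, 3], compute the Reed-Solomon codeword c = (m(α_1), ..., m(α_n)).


c = [1, 3, 5, 4, 3]

Message polynomial: m(x) = 1 + 1·x + 3·x^2 (mod 7).
For each evaluation point α_i, compute m(α_i) mod 7:
  α_1 = 2: Horner steps 3 → 0 → 1, so m(2) = 1.
  α_2 = 6: Horner steps 3 → 5 → 3, so m(6) = 3.
  α_3 = 1: Horner steps 3 → 4 → 5, so m(1) = 5.
  α_4 = 4: Horner steps 3 → 6 → 4, so m(4) = 4.
  α_5 = 3: Horner steps 3 → 3 → 3, so m(3) = 3.
Codeword c = [1, 3, 5, 4, 3] ∈ F_7^5.


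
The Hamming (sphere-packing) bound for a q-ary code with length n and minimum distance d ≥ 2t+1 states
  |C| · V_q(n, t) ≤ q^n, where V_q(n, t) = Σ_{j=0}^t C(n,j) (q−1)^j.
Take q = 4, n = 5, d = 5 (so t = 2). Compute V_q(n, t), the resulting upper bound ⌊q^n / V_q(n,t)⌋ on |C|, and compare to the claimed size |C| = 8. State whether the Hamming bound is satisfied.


V_q(n, t) = 106, q^n = 1024, Hamming bound = 9, |C| = 8 ≤ bound (satisfied).

Step 1: Compute V_q(n, t) = Σ_{j=0}^2 C(n, j) (q−1)^j.
  j = 0: C(5,0)·(3)^0 = 1·1 = 1.
  j = 1: C(5,1)·(3)^1 = 5·3 = 15.
  j = 2: C(5,2)·(3)^2 = 10·9 = 90.
  V_q(n, t) = 1 + 15 + 90 = 106.
Step 2: q^n = 4^5 = 1024.
Step 3: Hamming bound ⌊q^n / V_q(n,t)⌋ = ⌊1024/106⌋ = 9.
Step 4: Compare |C| = 8 to 9: satisfied.
The claimed |C| lies below the Hamming bound.


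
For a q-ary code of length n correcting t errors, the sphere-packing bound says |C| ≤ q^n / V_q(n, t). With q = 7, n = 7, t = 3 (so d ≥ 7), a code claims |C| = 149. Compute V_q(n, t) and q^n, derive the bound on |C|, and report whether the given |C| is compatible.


V_q(n, t) = 8359, q^n = 823543, Hamming bound = 98, |C| = 149 > bound (violated).

Step 1: Compute V_q(n, t) = Σ_{j=0}^3 C(n, j) (q−1)^j.
  j = 0: C(7,0)·(6)^0 = 1·1 = 1.
  j = 1: C(7,1)·(6)^1 = 7·6 = 42.
  j = 2: C(7,2)·(6)^2 = 21·36 = 756.
  j = 3: C(7,3)·(6)^3 = 35·216 = 7560.
  V_q(n, t) = 1 + 42 + 756 + 7560 = 8359.
Step 2: q^n = 7^7 = 823543.
Step 3: Hamming bound ⌊q^n / V_q(n,t)⌋ = ⌊823543/8359⌋ = 98.
Step 4: Compare |C| = 149 to 98: violated.
The claimed |C| lies above the Hamming bound, so no 7-ary code of length 7 with d ≥ 7 can have 149 codewords.


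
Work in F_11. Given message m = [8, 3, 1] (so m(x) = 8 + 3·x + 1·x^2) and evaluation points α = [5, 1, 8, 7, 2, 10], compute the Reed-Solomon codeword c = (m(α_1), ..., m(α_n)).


c = [4, 1, 8, 1, 7, 6]

Message polynomial: m(x) = 8 + 3·x + 1·x^2 (mod 11).
For each evaluation point α_i, compute m(α_i) mod 11:
  α_1 = 5: Horner steps 1 → 8 → 4, so m(5) = 4.
  α_2 = 1: Horner steps 1 → 4 → 1, so m(1) = 1.
  α_3 = 8: Horner steps 1 → 0 → 8, so m(8) = 8.
  α_4 = 7: Horner steps 1 → 10 → 1, so m(7) = 1.
  α_5 = 2: Horner steps 1 → 5 → 7, so m(2) = 7.
  α_6 = 10: Horner steps 1 → 2 → 6, so m(10) = 6.
Codeword c = [4, 1, 8, 1, 7, 6] ∈ F_11^6.


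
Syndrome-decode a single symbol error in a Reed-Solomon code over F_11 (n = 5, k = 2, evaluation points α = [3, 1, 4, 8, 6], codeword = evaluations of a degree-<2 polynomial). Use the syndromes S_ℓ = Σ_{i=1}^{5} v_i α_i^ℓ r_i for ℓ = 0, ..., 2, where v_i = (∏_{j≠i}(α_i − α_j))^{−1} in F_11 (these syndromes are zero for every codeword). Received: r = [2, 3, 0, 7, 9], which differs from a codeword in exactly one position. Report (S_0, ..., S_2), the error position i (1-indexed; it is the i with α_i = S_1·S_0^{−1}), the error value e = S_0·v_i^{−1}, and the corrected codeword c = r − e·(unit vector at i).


S = (4, 1, 3), error at position 1, error magnitude e = 1, c = [1, 3, 0, 7, 9].

Step 1: column multipliers v_i = (∏_{j≠i}(α_i − α_j))^{−1} mod 11.
  i = 1 (α = 3): (3−1)(3−4)(3−8)(3−6) = 2·(−1)·(−5)·(−3) = −30 ≡ 3, so v_1 = 3^{−1} = 4 (mod 11).
  i = 2 (α = 1): (1−3)(1−4)(1−8)(1−6) = (−2)·(−3)·(−7)·(−5) = 210 ≡ 1, so v_2 = 1^{−1} = 1 (mod 11).
  i = 3 (α = 4): (4−3)(4−1)(4−8)(4−6) = 1·3·(−4)·(−2) = 24 ≡ 2, so v_3 = 2^{−1} = 6 (mod 11).
  i = 4 (α = 8): (8−3)(8−1)(8−4)(8−6) = 5·7·4·2 = 280 ≡ 5, so v_4 = 5^{−1} = 9 (mod 11).
  i = 5 (α = 6): (6−3)(6−1)(6−4)(6−8) = 3·5·2·(−2) = −60 ≡ 6, so v_5 = 6^{−1} = 2 (mod 11).
  v = [4, 1, 6, 9, 2].
Step 2: syndromes of r = [2, 3, 0, 7, 9] (all sums mod 11).
  S_0 = Σ v_i r_i = 4·2 + 1·3 + 6·0 + 9·7 + 2·9 = 92 ≡ 4.
  S_1 = Σ v_i α_i r_i = 4·3·2 + 1·1·3 + 6·4·0 + 9·8·7 + 2·6·9 = 639 ≡ 1.
  α_i^2 mod 11 = [9, 1, 5, 9, 3].
  S_2 = Σ v_i α_i^2 r_i = 4·9·2 + 1·1·3 + 6·5·0 + 9·9·7 + 2·3·9 = 696 ≡ 3.
  S = (4, 1, 3) ≠ 0, so r is not a codeword (an error is present).
Step 3: locate the error. For a single error e at position i, S_ℓ = v_i·e·α_i^ℓ, so α_err = S_1/S_0.
  S_0^{−1} = 4^{−1} = 3 (mod 11), so α_err = 1·3 = 3 ≡ 3 = α_1. Error position i = 1.
  Consistency check: S_2/S_1 = 3·1 = 3 ≡ 3 = α_err ✓ (single-error assumption holds).
Step 4: error magnitude e = S_0/v_1 = S_0·∏_{j≠1}(α_1 − α_j) = 4·3 = 12 ≡ 1 (mod 11).
Step 5: correct position 1: c_1 = r_1 − e = 2 − 1 ≡ 1 (mod 11). Hence c = [1, 3, 0, 7, 9].
  Check: interpolating c through the α_i gives m(x) = 4 + 10·x (degree < 2) with m(α_i) = c_i for every i, so c is indeed a codeword.


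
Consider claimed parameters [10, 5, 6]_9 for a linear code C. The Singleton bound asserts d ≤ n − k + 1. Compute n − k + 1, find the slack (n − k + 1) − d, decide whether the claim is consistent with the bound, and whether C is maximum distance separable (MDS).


Singleton RHS = n − k + 1 = 6, slack = 0, bound satisfied, MDS.

Singleton bound: d ≤ n − k + 1.
Here n = 10, k = 5, so n − k + 1 = 6.
Given d = 6, check d ≤ 6: YES.
Slack = (n − k + 1) − d = 0.
The code is MDS (slack = 0).
Description: the claimed parameters are [10, 5, 6]_9; such a code would be MDS (meets Singleton bound).


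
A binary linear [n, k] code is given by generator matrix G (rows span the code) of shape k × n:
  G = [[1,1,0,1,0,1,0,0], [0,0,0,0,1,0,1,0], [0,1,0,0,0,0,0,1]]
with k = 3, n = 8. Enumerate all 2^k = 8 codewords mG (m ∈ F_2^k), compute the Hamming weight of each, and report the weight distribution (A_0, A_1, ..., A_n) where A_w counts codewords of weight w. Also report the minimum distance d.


Weight distribution: A_0 = 1, A_2 = 2, A_4 = 3, A_6 = 2. Minimum distance d = 2.

Enumerate all 2^3 = 8 messages m ∈ F_2^3.
For each, compute codeword c = mG in F_2^8, then tally its weight.
  m = 000 → c = 00000000, weight = 0.
  m = 100 → c = 11010100, weight = 4.
  m = 010 → c = 00001010, weight = 2.
  m = 110 → c = 11011110, weight = 6.
  m = 001 → c = 01000001, weight = 2.
  m = 101 → c = 10010101, weight = 4.
  m = 011 → c = 01001011, weight = 4.
  m = 111 → c = 10011111, weight = 6.
Tally weights:
  weight 0: 1 codewords.
  weight 2: 2 codewords.
  weight 4: 3 codewords.
  weight 6: 2 codewords.
Minimum distance d = smallest w > 0 with A_w > 0 = 2.
Sanity: Σ A_w = 8 = 2^3 = 8 ✓.


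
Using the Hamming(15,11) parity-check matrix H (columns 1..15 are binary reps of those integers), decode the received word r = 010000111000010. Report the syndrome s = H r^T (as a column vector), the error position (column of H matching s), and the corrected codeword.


s = (1, 0, 1, 0)^T, error position = 10, corrected codeword c = 010000111100010

Compute s = H r^T mod 2 one row at a time:
  s_1 = 1 + 1 + 0 + 0 + 0 + 0 + 1 + 0 = 3 ≡ 1 (mod 2).
  s_2 = 0 + 0 + 0 + 1 + 0 + 0 + 1 + 0 = 2 ≡ 0 (mod 2).
  s_3 = 1 + 0 + 0 + 1 + 0 + 0 + 1 + 0 = 3 ≡ 1 (mod 2).
  s_4 = 0 + 0 + 0 + 1 + 1 + 0 + 0 + 0 = 2 ≡ 0 (mod 2).
s = (1, 0, 1, 0)^T — this equals column 10 of H (binary 1010), so error is at position 10.
Correct: flip bit 10 of r = 010000111000010 to get c = 010000111100010.


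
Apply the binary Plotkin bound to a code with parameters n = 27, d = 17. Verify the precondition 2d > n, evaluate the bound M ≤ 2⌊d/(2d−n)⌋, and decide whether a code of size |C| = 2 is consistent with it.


Plotkin bound M ≤ 4; given |C| = 2 ≤ bound (satisfied).

Check applicability: 2d = 34, n = 27.
2d − n = 7 > 0, so Plotkin applies.
Compute d/(2d−n) = 17/7 ≈ 2.4286.
⌊d/(2d−n)⌋ = 2.
Plotkin bound: M ≤ 2·2 = 4.
Given |C| = 2, check: satisfied.
This |C| is below the Plotkin bound.


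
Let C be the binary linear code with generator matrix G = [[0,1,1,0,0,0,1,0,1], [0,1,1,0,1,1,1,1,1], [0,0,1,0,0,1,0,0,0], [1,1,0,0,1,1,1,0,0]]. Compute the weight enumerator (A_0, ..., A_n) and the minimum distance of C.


Weight distribution: A_0 = 1, A_2 = 1, A_3 = 3, A_4 = 5, A_5 = 4, A_6 = 1, A_7 = 1. Minimum distance d = 2.

Enumerate all 2^4 = 16 messages m ∈ F_2^4.
For each, compute codeword c = mG in F_2^9, then tally its weight.
  m = 0000 → c = 000000000, weight = 0.
  m = 1000 → c = 011000101, weight = 4.
  m = 0100 → c = 011011111, weight = 7.
  m = 1100 → c = 000011010, weight = 3.
  m = 0010 → c = 001001000, weight = 2.
  m = 1010 → c = 010001101, weight = 4.
  m = 0110 → c = 010010111, weight = 5.
  m = 1110 → c = 001010010, weight = 3.
  m = 0001 → c = 110011100, weight = 5.
  m = 1001 → c = 101011001, weight = 5.
  m = 0101 → c = 101000011, weight = 4.
  m = 1101 → c = 110000110, weight = 4.
  m = 0011 → c = 111010100, weight = 5.
  m = 1011 → c = 100010001, weight = 3.
  m = 0111 → c = 100001011, weight = 4.
  m = 1111 → c = 111001110, weight = 6.
Tally weights:
  weight 0: 1 codewords.
  weight 2: 1 codewords.
  weight 3: 3 codewords.
  weight 4: 5 codewords.
  weight 5: 4 codewords.
  weight 6: 1 codewords.
  weight 7: 1 codewords.
Minimum distance d = smallest w > 0 with A_w > 0 = 2.
Sanity: Σ A_w = 16 = 2^4 = 16 ✓.


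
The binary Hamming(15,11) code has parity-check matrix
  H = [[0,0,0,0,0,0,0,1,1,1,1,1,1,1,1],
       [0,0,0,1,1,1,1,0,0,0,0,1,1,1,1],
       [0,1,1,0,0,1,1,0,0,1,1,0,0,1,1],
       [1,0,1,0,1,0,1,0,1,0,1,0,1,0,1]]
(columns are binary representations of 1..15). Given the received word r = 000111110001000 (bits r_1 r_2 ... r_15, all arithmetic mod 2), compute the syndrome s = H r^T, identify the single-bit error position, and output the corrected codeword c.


s = (0, 1, 0, 0)^T, error position = 4, corrected codeword c = 000011110001000

Compute s = H r^T mod 2 one row at a time:
  s_1 = 1 + 0 + 0 + 0 + 1 + 0 + 0 + 0 = 2 ≡ 0 (mod 2).
  s_2 = 1 + 1 + 1 + 1 + 1 + 0 + 0 + 0 = 5 ≡ 1 (mod 2).
  s_3 = 0 + 0 + 1 + 1 + 0 + 0 + 0 + 0 = 2 ≡ 0 (mod 2).
  s_4 = 0 + 0 + 1 + 1 + 0 + 0 + 0 + 0 = 2 ≡ 0 (mod 2).
s = (0, 1, 0, 0)^T — this equals column 4 of H (binary 0100), so error is at position 4.
Correct: flip bit 4 of r = 000111110001000 to get c = 000011110001000.


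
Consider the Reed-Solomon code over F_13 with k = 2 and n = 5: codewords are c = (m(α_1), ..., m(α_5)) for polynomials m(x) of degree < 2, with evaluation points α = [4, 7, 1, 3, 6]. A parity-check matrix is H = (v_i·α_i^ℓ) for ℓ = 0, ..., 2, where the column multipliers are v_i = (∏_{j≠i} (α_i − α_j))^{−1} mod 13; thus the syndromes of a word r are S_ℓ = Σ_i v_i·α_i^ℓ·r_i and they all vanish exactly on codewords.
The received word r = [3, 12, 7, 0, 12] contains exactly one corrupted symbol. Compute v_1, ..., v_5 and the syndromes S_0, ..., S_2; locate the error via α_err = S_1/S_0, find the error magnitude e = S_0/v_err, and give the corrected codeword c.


S = (9, 2, 12), error at position 5, error magnitude e = 3, c = [3, 12, 7, 0, 9].

Step 1: column multipliers v_i = (∏_{j≠i}(α_i − α_j))^{−1} mod 13.
  i = 1 (α = 4): (4−7)(4−1)(4−3)(4−6) = (−3)·3·1·(−2) = 18 ≡ 5, so v_1 = 5^{−1} = 8 (mod 13).
  i = 2 (α = 7): (7−4)(7−1)(7−3)(7−6) = 3·6·4·1 = 72 ≡ 7, so v_2 = 7^{−1} = 2 (mod 13).
  i = 3 (α = 1): (1−4)(1−7)(1−3)(1−6) = (−3)·(−6)·(−2)·(−5) = 180 ≡ 11, so v_3 = 11^{−1} = 6 (mod 13).
  i = 4 (α = 3): (3−4)(3−7)(3−1)(3−6) = (−1)·(−4)·2·(−3) = −24 ≡ 2, so v_4 = 2^{−1} = 7 (mod 13).
  i = 5 (α = 6): (6−4)(6−7)(6−1)(6−3) = 2·(−1)·5·3 = −30 ≡ 9, so v_5 = 9^{−1} = 3 (mod 13).
  v = [8, 2, 6, 7, 3].
Step 2: syndromes of r = [3, 12, 7, 0, 12] (all sums mod 13).
  S_0 = Σ v_i r_i = 8·3 + 2·12 + 6·7 + 7·0 + 3·12 = 126 ≡ 9.
  S_1 = Σ v_i α_i r_i = 8·4·3 + 2·7·12 + 6·1·7 + 7·3·0 + 3·6·12 = 522 ≡ 2.
  α_i^2 mod 13 = [3, 10, 1, 9, 10].
  S_2 = Σ v_i α_i^2 r_i = 8·3·3 + 2·10·12 + 6·1·7 + 7·9·0 + 3·10·12 = 714 ≡ 12.
  S = (9, 2, 12) ≠ 0, so r is not a codeword (an error is present).
Step 3: locate the error. For a single error e at position i, S_ℓ = v_i·e·α_i^ℓ, so α_err = S_1/S_0.
  S_0^{−1} = 9^{−1} = 3 (mod 13), so α_err = 2·3 = 6 ≡ 6 = α_5. Error position i = 5.
  Consistency check: S_2/S_1 = 12·7 = 84 ≡ 6 = α_err ✓ (single-error assumption holds).
Step 4: error magnitude e = S_0/v_5 = S_0·∏_{j≠5}(α_5 − α_j) = 9·9 = 81 ≡ 3 (mod 13).
Step 5: correct position 5: c_5 = r_5 − e = 12 − 3 ≡ 9 (mod 13). Hence c = [3, 12, 7, 0, 9].
  Check: interpolating c through the α_i gives m(x) = 4 + 3·x (degree < 2) with m(α_i) = c_i for every i, so c is indeed a codeword.
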